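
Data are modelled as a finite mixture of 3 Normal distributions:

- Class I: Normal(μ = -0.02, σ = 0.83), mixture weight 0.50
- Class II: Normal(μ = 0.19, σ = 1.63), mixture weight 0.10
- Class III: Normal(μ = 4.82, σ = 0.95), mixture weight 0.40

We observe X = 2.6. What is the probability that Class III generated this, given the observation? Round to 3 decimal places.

By Bayes' theorem, P(k | x) = π_k f_k(x) / Σ_j π_j f_j(x).
Normal densities:
  p_I = 0.00329696
  p_II = 0.0820406
  p_III = 0.0273768
Unnormalised posteriors:
  π_I·p_I = 0.50 × 0.00329696 = 0.00164848
  π_II·p_II = 0.10 × 0.0820406 = 0.00820406
  π_III·p_III = 0.40 × 0.0273768 = 0.0109507
Evidence: 0.00164848 + 0.00820406 + 0.0109507 = 0.0208032
So the posterior for Class III is 0.0109507 / 0.0208032 ≈ 0.526.

0.526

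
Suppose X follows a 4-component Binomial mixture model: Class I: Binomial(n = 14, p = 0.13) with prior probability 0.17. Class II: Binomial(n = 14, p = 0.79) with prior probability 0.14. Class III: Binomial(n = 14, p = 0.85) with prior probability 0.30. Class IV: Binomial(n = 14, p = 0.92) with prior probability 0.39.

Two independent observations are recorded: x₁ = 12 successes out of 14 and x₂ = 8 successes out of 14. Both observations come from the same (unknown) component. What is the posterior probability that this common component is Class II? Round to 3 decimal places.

0.605

By Bayes' theorem, P(k | x) = π_k f_k(x) / Σ_j π_j f_j(x).
Since both observations come from the same component, the likelihood for component k is f_k(x₁)·f_k(x₂).
  p_I = [C(14,12)·0.13^12·0.87^2 = 91·2.32981e-11·0.7569 = 1.60472e-09] × [0.000106223] = 1.70458e-13
  p_II = [C(14,12)·0.79^12·0.21^2 = 91·0.0590915·0.0441 = 0.23714] × [0.039074] = 0.00926601
  p_III = [C(14,12)·0.85^12·0.15^2 = 91·0.142242·0.0225 = 0.29124] × [0.00932082] = 0.0027146
  p_IV = [C(14,12)·0.92^12·0.08^2 = 91·0.367666·0.0064 = 0.214129] × [0.000404015] = 8.65114e-05
Weight by the priors:
  π_I·p_I = 0.17 × 1.70458e-13 = 2.89779e-14
  π_II·p_II = 0.14 × 0.00926601 = 0.00129724
  π_III·p_III = 0.30 × 0.0027146 = 0.000814379
  π_IV·p_IV = 0.39 × 8.65114e-05 = 3.37394e-05
Sum: 2.89779e-14 + 0.00129724 + 0.000814379 + 3.37394e-05 = 0.00214536
P(Class II | x₁, x₂) = 0.00129724 / 0.00214536 ≈ 0.605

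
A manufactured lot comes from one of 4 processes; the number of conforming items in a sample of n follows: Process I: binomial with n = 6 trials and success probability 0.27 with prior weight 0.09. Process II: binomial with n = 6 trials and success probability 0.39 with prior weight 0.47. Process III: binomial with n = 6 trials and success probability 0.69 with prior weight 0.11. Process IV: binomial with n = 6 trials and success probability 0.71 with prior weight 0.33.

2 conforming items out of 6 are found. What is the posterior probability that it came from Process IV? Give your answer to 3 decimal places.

By Bayes' theorem, P(k | x) = π_k f_k(x) / Σ_j π_j f_j(x).
Component likelihoods at x = 2 conforming items out of 6:
  f_I = 0.310535
  f_II = 0.315893
  f_III = 0.0659533
  f_IV = 0.0534811
Multiply by the mixture weights:
  π_I·f_I = 0.09 × 0.310535 = 0.0279481
  π_II·f_II = 0.47 × 0.315893 = 0.14847
  π_III·f_III = 0.11 × 0.0659533 = 0.00725486
  π_IV·f_IV = 0.33 × 0.0534811 = 0.0176487
Sum: 0.0279481 + 0.14847 + 0.00725486 + 0.0176487 = 0.201321
P(Process IV | data) = 0.0176487 / 0.201321 ≈ 0.088

0.088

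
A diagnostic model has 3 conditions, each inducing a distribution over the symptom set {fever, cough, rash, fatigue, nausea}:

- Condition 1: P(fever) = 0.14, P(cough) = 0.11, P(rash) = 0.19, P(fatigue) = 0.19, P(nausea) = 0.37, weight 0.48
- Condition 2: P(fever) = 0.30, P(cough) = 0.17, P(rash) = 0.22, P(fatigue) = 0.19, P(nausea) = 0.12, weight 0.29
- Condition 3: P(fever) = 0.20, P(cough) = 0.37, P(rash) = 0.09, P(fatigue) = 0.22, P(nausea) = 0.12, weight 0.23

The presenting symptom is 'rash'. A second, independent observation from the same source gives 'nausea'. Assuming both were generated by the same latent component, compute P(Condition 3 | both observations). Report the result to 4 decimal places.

0.0566

Apply Bayes' rule: the posterior for each component is proportional to its prior times its likelihood at x.
Since both observations come from the same component, the likelihood for component k is f_k(x₁)·f_k(x₂).
  L_1 = [0.19] × [0.37] = 0.0703
  L_2 = [0.22] × [0.12] = 0.0264
  L_3 = [0.09] × [0.12] = 0.0108
Weight by the priors:
  π_1·L_1 = 0.48 × 0.0703 = 0.033744
  π_2·L_2 = 0.29 × 0.0264 = 0.007656
  π_3·L_3 = 0.23 × 0.0108 = 0.002484
Normaliser: 0.033744 + 0.007656 + 0.002484 = 0.043884
So the posterior for Condition 3 is 0.002484 / 0.043884 ≈ 0.0566.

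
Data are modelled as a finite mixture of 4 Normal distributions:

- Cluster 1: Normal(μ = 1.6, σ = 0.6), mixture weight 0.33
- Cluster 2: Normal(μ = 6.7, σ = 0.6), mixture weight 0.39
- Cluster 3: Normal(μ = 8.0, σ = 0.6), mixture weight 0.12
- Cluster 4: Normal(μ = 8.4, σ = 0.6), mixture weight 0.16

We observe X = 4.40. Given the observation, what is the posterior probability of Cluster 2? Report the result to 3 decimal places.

0.976

The responsibility of component k is π_k f_k(x) divided by Σ_j π_j f_j(x).
Normal densities:
  L_1 = (1/(0.6·√(2π)))·exp(−(4.40−1.6)²/(2·0.6²)) = 0.664904·exp(-10.88889) = 1.24101e-05
  L_2 = (1/(0.6·√(2π)))·exp(−(4.40−6.7)²/(2·0.6²)) = 0.664904·exp(-7.34722) = 0.000428451
  L_3 = (1/(0.6·√(2π)))·exp(−(4.40−8.0)²/(2·0.6²)) = 0.664904·exp(-18.00000) = 1.01265e-08
  L_4 = (1/(0.6·√(2π)))·exp(−(4.40−8.4)²/(2·0.6²)) = 0.664904·exp(-22.22222) = 1.48515e-10
Unnormalised posteriors:
  π_1·L_1 = 0.33 × 1.24101e-05 = 4.09533e-06
  π_2·L_2 = 0.39 × 0.000428451 = 0.000167096
  π_3·L_3 = 0.12 × 1.01265e-08 = 1.21518e-09
  π_4·L_4 = 0.16 × 1.48515e-10 = 2.37624e-11
Evidence: 4.09533e-06 + 0.000167096 + 1.21518e-09 + 2.37624e-11 = 0.000171192
So the posterior for Cluster 2 is 0.000167096 / 0.000171192 ≈ 0.976.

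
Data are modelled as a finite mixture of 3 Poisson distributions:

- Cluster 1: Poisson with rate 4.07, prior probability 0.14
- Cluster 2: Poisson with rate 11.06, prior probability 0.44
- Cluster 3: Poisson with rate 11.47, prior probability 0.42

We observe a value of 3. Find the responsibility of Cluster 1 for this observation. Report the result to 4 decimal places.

0.9098

Apply Bayes' rule: the posterior for each component is proportional to its prior times its likelihood at x.
Component likelihoods at x = 3:
  f_1 = e^(−4.07)·4.07^3/3! = 0.19189
  f_2 = e^(−11.06)·11.06^3/3! = 0.00354664
  f_3 = e^(−11.47)·11.47^3/3! = 0.00262531
Weight by the priors:
  π_1·f_1 = 0.14 × 0.19189 = 0.0268647
  π_2·f_2 = 0.44 × 0.00354664 = 0.00156052
  π_3·f_3 = 0.42 × 0.00262531 = 0.00110263
Evidence: 0.0268647 + 0.00156052 + 0.00110263 = 0.0295278
So the posterior for Cluster 1 is 0.0268647 / 0.0295278 ≈ 0.9098.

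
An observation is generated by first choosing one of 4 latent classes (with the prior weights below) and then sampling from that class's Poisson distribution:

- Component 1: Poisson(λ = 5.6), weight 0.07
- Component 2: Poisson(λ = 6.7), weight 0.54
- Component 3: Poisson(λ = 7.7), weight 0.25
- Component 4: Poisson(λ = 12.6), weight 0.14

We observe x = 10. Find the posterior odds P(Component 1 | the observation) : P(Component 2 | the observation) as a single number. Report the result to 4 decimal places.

0.0648

Only the two components matter; the odds are (π_i f_i(x)) / (π_j f_j(x)).
Component likelihoods at x = 10:
  p_1 = 0.0309078
  p_2 = 0.0618318
  p_3 = 0.0914275
  p_4 = 0.0937199
Posterior odds = (π_1·p_1) / (π_2·p_2) = (0.07·0.0309078) / (0.54·0.0618318) = 0.00216355 / 0.0333892 ≈ 0.0648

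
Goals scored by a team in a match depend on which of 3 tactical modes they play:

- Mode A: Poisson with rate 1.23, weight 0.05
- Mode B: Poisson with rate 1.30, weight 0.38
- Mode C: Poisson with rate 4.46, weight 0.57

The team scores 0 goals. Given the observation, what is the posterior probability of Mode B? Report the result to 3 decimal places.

Posterior ∝ prior × likelihood, so P(k | x) ∝ π_k f_k(x); normalise over all components.
Component likelihoods at x = 0 goals:
  L_A = 0.292293
  L_B = 0.272532
  L_C = 0.0115624
Multiply by the mixture weights:
  π_A·L_A = 0.05 × 0.292293 = 0.0146146
  π_B·L_B = 0.38 × 0.272532 = 0.103562
  π_C·L_C = 0.57 × 0.0115624 = 0.00659055
Denominator: 0.0146146 + 0.103562 + 0.00659055 = 0.124767
P(Mode B | 0 goals) = 0.103562 / 0.124767 ≈ 0.830

0.830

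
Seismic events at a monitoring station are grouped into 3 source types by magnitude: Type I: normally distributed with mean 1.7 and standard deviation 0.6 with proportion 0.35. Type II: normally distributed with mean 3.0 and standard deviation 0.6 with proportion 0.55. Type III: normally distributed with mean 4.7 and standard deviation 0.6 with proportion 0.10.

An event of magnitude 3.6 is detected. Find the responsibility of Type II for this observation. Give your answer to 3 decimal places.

Apply Bayes' rule: the posterior for each component is proportional to its prior times its likelihood at x.
Evaluate each component's likelihood at the observed value:
  f_I = 0.00441829
  f_II = 0.403285
  f_III = 0.123852
Unnormalised posteriors:
  π_I·f_I = 0.35 × 0.00441829 = 0.0015464
  π_II·f_II = 0.55 × 0.403285 = 0.221806
  π_III·f_III = 0.10 × 0.123852 = 0.0123852
Sum: 0.0015464 + 0.221806 + 0.0123852 = 0.235738
So the posterior for Type II is 0.221806 / 0.235738 ≈ 0.941.

0.941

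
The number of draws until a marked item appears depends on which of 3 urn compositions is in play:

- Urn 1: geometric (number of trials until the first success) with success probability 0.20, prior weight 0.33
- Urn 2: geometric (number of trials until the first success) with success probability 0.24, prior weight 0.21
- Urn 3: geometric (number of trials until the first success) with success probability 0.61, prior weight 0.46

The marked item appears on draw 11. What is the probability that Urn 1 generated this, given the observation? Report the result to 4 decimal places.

By Bayes' theorem, P(k | x) = π_k f_k(x) / Σ_j π_j f_j(x).
Evaluate each component's likelihood at the observed value:
  L_1 = 0.0214748
  L_2 = 0.0154293
  L_3 = 4.96565e-05
Prior × likelihood for each component:
  π_1·L_1 = 0.33 × 0.0214748 = 0.0070867
  π_2·L_2 = 0.21 × 0.0154293 = 0.00324016
  π_3·L_3 = 0.46 × 4.96565e-05 = 2.2842e-05
Marginal: 0.0070867 + 0.00324016 + 2.2842e-05 = 0.0103497
So the posterior for Urn 1 is 0.0070867 / 0.0103497 ≈ 0.6847.

0.6847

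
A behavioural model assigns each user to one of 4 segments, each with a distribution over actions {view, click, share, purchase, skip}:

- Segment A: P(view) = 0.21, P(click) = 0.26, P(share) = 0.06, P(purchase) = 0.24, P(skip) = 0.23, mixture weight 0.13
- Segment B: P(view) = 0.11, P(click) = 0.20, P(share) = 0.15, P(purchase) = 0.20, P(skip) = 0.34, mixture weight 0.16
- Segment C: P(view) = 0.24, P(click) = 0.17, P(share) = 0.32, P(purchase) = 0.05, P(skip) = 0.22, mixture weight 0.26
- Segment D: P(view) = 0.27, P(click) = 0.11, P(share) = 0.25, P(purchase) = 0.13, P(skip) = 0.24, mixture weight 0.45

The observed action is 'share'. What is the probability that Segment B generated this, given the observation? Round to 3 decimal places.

Posterior ∝ prior × likelihood, so P(k | x) ∝ w_k f_k(x); normalise over all components.
Categorical probabilities:
  L_A = 0.06
  L_B = 0.15
  L_C = 0.32
  L_D = 0.25
Multiply by the mixture weights:
  w_A·L_A = 0.13 × 0.06 = 0.0078
  w_B·L_B = 0.16 × 0.15 = 0.024
  w_C·L_C = 0.26 × 0.32 = 0.0832
  w_D·L_D = 0.45 × 0.25 = 0.1125
Denominator: 0.0078 + 0.024 + 0.0832 + 0.1125 = 0.2275
P(Segment B | the observation) = 0.024 / 0.2275 ≈ 0.105

0.105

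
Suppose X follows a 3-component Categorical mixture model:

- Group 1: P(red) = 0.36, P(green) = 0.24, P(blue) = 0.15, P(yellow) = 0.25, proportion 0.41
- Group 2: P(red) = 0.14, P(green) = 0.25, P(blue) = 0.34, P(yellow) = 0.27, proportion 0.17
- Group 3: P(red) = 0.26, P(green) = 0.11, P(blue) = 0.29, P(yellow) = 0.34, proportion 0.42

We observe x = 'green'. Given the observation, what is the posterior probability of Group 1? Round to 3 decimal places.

By Bayes' theorem, P(k | x) = π_k f_k(x) / Σ_j π_j f_j(x).
Categorical probabilities:
  L_1 = P(green | comp) = 0.24
  L_2 = P(green | comp) = 0.25
  L_3 = P(green | comp) = 0.11
Weight by the priors:
  π_1·L_1 = 0.41 × 0.24 = 0.0984
  π_2·L_2 = 0.17 × 0.25 = 0.0425
  π_3·L_3 = 0.42 × 0.11 = 0.0462
Normaliser: 0.0984 + 0.0425 + 0.0462 = 0.1871
P(Group 1 | 'green') ≈ 0.526

0.526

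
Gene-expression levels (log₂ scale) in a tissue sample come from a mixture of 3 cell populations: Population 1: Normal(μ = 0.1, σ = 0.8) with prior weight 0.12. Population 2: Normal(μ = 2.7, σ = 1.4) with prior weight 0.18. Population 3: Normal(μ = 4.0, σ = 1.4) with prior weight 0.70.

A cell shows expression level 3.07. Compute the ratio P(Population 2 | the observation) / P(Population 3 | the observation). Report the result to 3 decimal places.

Only the two components matter; the odds are (π_i f_i(x)) / (π_j f_j(x)).
Component likelihoods at x = 3.07:
  f_1 = 0.000506937
  f_2 = 0.275179
  f_3 = 0.228539
Posterior odds = (π_2·f_2) / (π_3·f_3) = (0.18·0.275179) / (0.70·0.228539) = 0.0495322 / 0.159977 ≈ 0.310

0.310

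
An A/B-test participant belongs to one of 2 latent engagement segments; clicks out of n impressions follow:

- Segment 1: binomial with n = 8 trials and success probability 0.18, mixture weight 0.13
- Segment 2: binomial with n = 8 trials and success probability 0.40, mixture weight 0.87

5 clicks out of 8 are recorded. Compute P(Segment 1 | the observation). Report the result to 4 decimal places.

0.0070

The responsibility of component k is w_k f_k(x) divided by Σ_j w_j f_j(x).
Evaluate each component's likelihood at the observed value:
  p_1 = C(8,5)·0.18^5·0.82^3 = 56·0.000188957·0.551368 = 0.00583435
  p_2 = C(8,5)·0.40^5·0.60^3 = 56·0.01024·0.216 = 0.123863
Prior × likelihood for each component:
  w_1·p_1 = 0.13 × 0.00583435 = 0.000758465
  w_2·p_2 = 0.87 × 0.123863 = 0.107761
Sum: 0.000758465 + 0.107761 = 0.108519
P(Segment 1 | x) ≈ 0.0070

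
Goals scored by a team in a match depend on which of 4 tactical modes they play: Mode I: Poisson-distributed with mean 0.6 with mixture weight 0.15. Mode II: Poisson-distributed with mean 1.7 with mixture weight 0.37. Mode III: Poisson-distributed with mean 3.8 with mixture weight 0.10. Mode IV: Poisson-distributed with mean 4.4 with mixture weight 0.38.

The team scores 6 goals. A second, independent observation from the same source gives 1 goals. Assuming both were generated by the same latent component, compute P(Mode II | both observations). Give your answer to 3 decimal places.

0.174

By Bayes' theorem, P(k | x) = π_k f_k(x) / Σ_j π_j f_j(x).
Since both observations come from the same component, the likelihood for component k is f_k(x₁)·f_k(x₂).
  p_I = [3.5563e-05] × [0.329287] = 1.17104e-05
  p_II = [0.00612436] × [0.310562] = 0.00190199
  p_III = [0.0935513] × [0.0850089] = 0.0079527
  p_IV = [0.123734] × [0.0540203] = 0.00668413
Prior × likelihood for each component:
  π_I·p_I = 0.15 × 1.17104e-05 = 1.75656e-06
  π_II·p_II = 0.37 × 0.00190199 = 0.000703737
  π_III·p_III = 0.10 × 0.0079527 = 0.00079527
  π_IV·p_IV = 0.38 × 0.00668413 = 0.00253997
Sum: 1.75656e-06 + 0.000703737 + 0.00079527 + 0.00253997 = 0.00404073
P(Mode II | x₁,x₂) = 0.000703737 / 0.00404073 ≈ 0.174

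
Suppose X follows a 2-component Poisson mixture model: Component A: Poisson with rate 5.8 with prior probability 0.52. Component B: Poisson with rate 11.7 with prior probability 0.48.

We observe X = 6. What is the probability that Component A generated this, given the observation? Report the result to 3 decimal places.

P(component k | x) = P(Z=k)·f_k(x) / marginal(x), where marginal(x) = Σ_j P(Z=j)·f_j(x).
Poisson probabilities:
  L_A = 0.160076
  L_B = 0.0295486
Prior × likelihood for each component:
  P(Z=A)·L_A = 0.52 × 0.160076 = 0.0832398
  P(Z=B)·L_B = 0.48 × 0.0295486 = 0.0141833
Marginal: 0.0832398 + 0.0141833 = 0.0974231
Responsibility of Component A: 0.0832398 / 0.0974231 ≈ 0.854

0.854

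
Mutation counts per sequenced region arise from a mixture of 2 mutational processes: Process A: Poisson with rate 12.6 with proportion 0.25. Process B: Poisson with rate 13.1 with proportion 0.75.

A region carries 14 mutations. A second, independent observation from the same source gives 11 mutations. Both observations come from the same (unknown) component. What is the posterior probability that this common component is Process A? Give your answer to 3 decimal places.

0.255

The responsibility of component k is w_k f_k(x) divided by Σ_j w_j f_j(x).
Since both observations come from the same component, the likelihood for component k is f_k(x₁)·f_k(x₂).
  p_A = [0.0983261] × [0.107352] = 0.0105555
  p_B = [0.102833] × [0.0999012] = 0.0102731
Prior × likelihood for each component:
  w_A·p_A = 0.25 × 0.0105555 = 0.00263887
  w_B·p_B = 0.75 × 0.0102731 = 0.00770485
Evidence: 0.00263887 + 0.00770485 = 0.0103437
P(Process A | x) = 0.00263887 / 0.0103437 ≈ 0.255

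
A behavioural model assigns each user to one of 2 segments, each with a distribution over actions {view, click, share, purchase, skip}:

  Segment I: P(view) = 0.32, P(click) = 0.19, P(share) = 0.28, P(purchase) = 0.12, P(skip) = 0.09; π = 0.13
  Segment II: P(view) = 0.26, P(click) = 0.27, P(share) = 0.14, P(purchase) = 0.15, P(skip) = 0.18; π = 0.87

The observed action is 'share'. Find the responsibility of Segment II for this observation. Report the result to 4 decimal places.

0.7699

By Bayes' theorem, P(k | x) = π_k f_k(x) / Σ_j π_j f_j(x).
Component likelihoods at x = 'share':
  L_I = P(share | comp) = 0.28
  L_II = P(share | comp) = 0.14
Weight by the priors:
  π_I·L_I = 0.13 × 0.28 = 0.0364
  π_II·L_II = 0.87 × 0.14 = 0.1218
Normaliser: 0.0364 + 0.1218 = 0.1582
So the posterior for Segment II is 0.1218 / 0.1582 ≈ 0.7699.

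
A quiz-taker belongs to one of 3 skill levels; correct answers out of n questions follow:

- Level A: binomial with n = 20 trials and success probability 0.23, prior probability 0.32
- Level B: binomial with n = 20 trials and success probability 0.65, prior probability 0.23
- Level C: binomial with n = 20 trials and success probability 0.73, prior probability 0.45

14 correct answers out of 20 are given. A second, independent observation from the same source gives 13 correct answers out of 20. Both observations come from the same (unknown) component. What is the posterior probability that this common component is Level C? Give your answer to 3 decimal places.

0.606

The responsibility of component k is π_k f_k(x) divided by Σ_j π_j f_j(x).
Since both observations come from the same component, the likelihood for component k is f_k(x₁)·f_k(x₂).
  p_A = [C(20,14)·0.23^14·0.77^6 = 38760·1.15928e-09·0.208422 = 9.36522e-06] × [6.27062e-05] = 5.87257e-10
  p_B = [C(20,14)·0.65^14·0.35^6 = 38760·0.00240318·0.00183827 = 0.17123] × [0.184401] = 0.031575
  p_C = [C(20,14)·0.73^14·0.27^6 = 38760·0.0122045·0.00038742 = 0.183268] × [0.135568] = 0.0248453
Prior × likelihood for each component:
  π_A·p_A = 0.32 × 5.87257e-10 = 1.87922e-10
  π_B·p_B = 0.23 × 0.031575 = 0.00726224
  π_C·p_C = 0.45 × 0.0248453 = 0.0111804
Marginal: 1.87922e-10 + 0.00726224 + 0.0111804 = 0.0184426
Responsibility of Level C: 0.0111804 / 0.0184426 ≈ 0.606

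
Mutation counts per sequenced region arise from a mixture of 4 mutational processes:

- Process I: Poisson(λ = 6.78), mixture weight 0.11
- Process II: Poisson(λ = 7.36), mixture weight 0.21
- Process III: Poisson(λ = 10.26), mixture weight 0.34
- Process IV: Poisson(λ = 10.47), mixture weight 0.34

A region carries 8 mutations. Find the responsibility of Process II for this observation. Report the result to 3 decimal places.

0.252

By Bayes' theorem, P(k | x) = w_k f_k(x) / Σ_j w_j f_j(x).
Evaluate each component's likelihood at the observed value:
  L_I = 0.125835
  L_II = 0.135861
  L_III = 0.10661
  L_IV = 0.101622
Weight by the priors:
  w_I·L_I = 0.11 × 0.125835 = 0.0138418
  w_II·L_II = 0.21 × 0.135861 = 0.0285308
  w_III·L_III = 0.34 × 0.10661 = 0.0362473
  w_IV·L_IV = 0.34 × 0.101622 = 0.0345516
Marginal: 0.0138418 + 0.0285308 + 0.0362473 + 0.0345516 = 0.113172
P(Process II | x) ≈ 0.252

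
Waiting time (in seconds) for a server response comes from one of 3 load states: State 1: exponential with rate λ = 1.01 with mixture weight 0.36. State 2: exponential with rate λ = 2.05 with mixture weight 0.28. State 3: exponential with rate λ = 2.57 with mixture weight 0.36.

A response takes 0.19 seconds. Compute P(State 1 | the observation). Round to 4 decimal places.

Apply Bayes' rule: the posterior for each component is proportional to its prior times its likelihood at x.
Evaluate each component's likelihood at the observed value:
  p_1 = 0.833643
  p_2 = 1.38866
  p_3 = 1.57713
Weight by the priors:
  w_1·p_1 = 0.36 × 0.833643 = 0.300112
  w_2·p_2 = 0.28 × 1.38866 = 0.388825
  w_3·p_3 = 0.36 × 1.57713 = 0.567766
Normaliser: 0.300112 + 0.388825 + 0.567766 = 1.2567
So the posterior for State 1 is 0.300112 / 1.2567 ≈ 0.2388.

0.2388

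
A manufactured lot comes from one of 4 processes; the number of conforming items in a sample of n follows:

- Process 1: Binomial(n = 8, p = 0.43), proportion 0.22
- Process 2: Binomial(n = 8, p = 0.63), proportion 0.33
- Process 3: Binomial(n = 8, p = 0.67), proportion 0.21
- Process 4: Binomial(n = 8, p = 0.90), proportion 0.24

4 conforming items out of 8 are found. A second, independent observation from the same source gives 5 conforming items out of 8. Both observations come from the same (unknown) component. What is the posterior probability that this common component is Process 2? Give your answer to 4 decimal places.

0.5154

P(component k | x) = π_k·f_k(x) / marginal(x), where marginal(x) = Σ_j π_j·f_j(x).
Since both observations come from the same component, the likelihood for component k is f_k(x₁)·f_k(x₂).
  L_1 = [C(8,4)·0.43^4·0.57^4 = 70·0.034188·0.10556 = 0.252622] × [0.15246] = 0.0385147
  L_2 = [C(8,4)·0.63^4·0.37^4 = 70·0.15753·0.0187416 = 0.206665] × [0.281511] = 0.0581786
  L_3 = [C(8,4)·0.67^4·0.33^4 = 70·0.201511·0.0118592 = 0.167283] × [0.271709] = 0.0454524
  L_4 = [C(8,4)·0.90^4·0.10^4 = 70·0.6561·0.0001 = 0.0045927] × [0.0330674] = 0.000151869
Weight by the priors:
  π_1·L_1 = 0.22 × 0.0385147 = 0.00847323
  π_2·L_2 = 0.33 × 0.0581786 = 0.0191989
  π_3·L_3 = 0.21 × 0.0454524 = 0.00954501
  π_4·L_4 = 0.24 × 0.000151869 = 3.64485e-05
Normaliser: 0.00847323 + 0.0191989 + 0.00954501 + 3.64485e-05 = 0.0372536
So the posterior for Process 2 is 0.0191989 / 0.0372536 ≈ 0.5154.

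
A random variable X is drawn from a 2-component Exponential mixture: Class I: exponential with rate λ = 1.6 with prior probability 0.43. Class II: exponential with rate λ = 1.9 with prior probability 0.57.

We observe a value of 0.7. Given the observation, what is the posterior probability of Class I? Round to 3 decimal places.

By Bayes' theorem, P(k | x) = π_k f_k(x) / Σ_j π_j f_j(x).
Evaluate each component's likelihood at the observed value:
  f_I = 0.522048
  f_II = 0.502507
Prior × likelihood for each component:
  π_I·f_I = 0.43 × 0.522048 = 0.22448
  π_II·f_II = 0.57 × 0.502507 = 0.286429
Sum: 0.22448 + 0.286429 = 0.510909
P(Class I | 0.7) = 0.22448 / 0.510909 ≈ 0.439

0.439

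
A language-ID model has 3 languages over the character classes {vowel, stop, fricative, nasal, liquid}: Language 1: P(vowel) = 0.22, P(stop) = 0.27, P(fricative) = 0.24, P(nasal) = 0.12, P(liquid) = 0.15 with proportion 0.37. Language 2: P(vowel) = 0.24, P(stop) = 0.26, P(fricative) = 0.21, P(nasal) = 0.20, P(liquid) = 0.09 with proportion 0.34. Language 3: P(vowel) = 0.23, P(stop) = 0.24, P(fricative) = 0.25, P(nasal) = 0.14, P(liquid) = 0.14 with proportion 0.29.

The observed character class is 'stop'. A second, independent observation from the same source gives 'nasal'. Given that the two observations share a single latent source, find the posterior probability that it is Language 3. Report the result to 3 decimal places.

Apply Bayes' rule: the posterior for each component is proportional to its prior times its likelihood at x.
Since both observations come from the same component, the likelihood for component k is f_k(x₁)·f_k(x₂).
  p_1 = [0.27] × [0.12] = 0.0324
  p_2 = [0.26] × [0.2] = 0.052
  p_3 = [0.24] × [0.14] = 0.0336
Unnormalised posteriors:
  w_1·p_1 = 0.37 × 0.0324 = 0.011988
  w_2·p_2 = 0.34 × 0.052 = 0.01768
  w_3·p_3 = 0.29 × 0.0336 = 0.009744
Normaliser: 0.011988 + 0.01768 + 0.009744 = 0.039412
P(Language 3 | x) = 0.009744 / 0.039412 ≈ 0.247

0.247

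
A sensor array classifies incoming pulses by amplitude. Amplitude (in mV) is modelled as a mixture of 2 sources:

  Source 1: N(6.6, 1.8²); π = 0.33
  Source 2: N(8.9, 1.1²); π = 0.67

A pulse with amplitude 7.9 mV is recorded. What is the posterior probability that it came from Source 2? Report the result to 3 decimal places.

0.740

Posterior ∝ prior × likelihood, so P(k | x) ∝ w_k f_k(x); normalise over all components.
Component likelihoods at x = 7.9 mV:
  f_1 = (1/(1.8·√(2π)))·exp(−(7.9−6.6)²/(2·1.8²)) = 0.221635·exp(-0.26080) = 0.170755
  f_2 = (1/(1.1·√(2π)))·exp(−(7.9−8.9)²/(2·1.1²)) = 0.362675·exp(-0.41322) = 0.239915
Weight by the priors:
  w_1·f_1 = 0.33 × 0.170755 = 0.056349
  w_2·f_2 = 0.67 × 0.239915 = 0.160743
Denominator: 0.056349 + 0.160743 = 0.217092
Responsibility of Source 2: 0.160743 / 0.217092 ≈ 0.740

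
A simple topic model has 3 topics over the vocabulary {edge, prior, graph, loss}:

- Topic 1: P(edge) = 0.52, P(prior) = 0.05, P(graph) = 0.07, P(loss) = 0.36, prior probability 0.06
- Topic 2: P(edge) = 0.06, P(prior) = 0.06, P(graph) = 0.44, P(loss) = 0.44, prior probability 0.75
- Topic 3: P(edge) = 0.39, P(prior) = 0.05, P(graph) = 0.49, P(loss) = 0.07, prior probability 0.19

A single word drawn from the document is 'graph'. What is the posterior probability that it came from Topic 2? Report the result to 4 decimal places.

By Bayes' theorem, P(k | x) = P(Z=k) f_k(x) / Σ_j P(Z=j) f_j(x).
Evaluate each component's likelihood at the observed value:
  f_1 = 0.07
  f_2 = 0.44
  f_3 = 0.49
Unnormalised posteriors:
  P(Z=1)·f_1 = 0.06 × 0.07 = 0.0042
  P(Z=2)·f_2 = 0.75 × 0.44 = 0.33
  P(Z=3)·f_3 = 0.19 × 0.49 = 0.0931
Normaliser: 0.0042 + 0.33 + 0.0931 = 0.4273
Responsibility of Topic 2: 0.33 / 0.4273 ≈ 0.7723

0.7723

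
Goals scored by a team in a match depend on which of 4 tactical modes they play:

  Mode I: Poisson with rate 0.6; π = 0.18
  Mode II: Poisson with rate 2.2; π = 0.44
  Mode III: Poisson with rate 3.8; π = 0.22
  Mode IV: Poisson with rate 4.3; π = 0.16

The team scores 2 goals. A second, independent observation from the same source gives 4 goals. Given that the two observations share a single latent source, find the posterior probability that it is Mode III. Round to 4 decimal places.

Apply Bayes' rule: the posterior for each component is proportional to its prior times its likelihood at x.
Since both observations come from the same component, the likelihood for component k is f_k(x₁)·f_k(x₂).
  f_I = [e^(−0.6)·0.6^2/2! = 0.0987861] × [0.00296358] = 0.000292761
  f_II = [e^(−2.2)·2.2^2/2! = 0.268144] × [0.108151] = 0.0290001
  f_III = [e^(−3.8)·3.8^2/2! = 0.161517] × [0.194359] = 0.0313922
  f_IV = [e^(−4.3)·4.3^2/2! = 0.125441] × [0.193284] = 0.0242458
Multiply by the mixture weights:
  π_I·f_I = 0.18 × 0.000292761 = 5.26969e-05
  π_II·f_II = 0.44 × 0.0290001 = 0.01276
  π_III·f_III = 0.22 × 0.0313922 = 0.00690629
  π_IV·f_IV = 0.16 × 0.0242458 = 0.00387933
Evidence: 5.26969e-05 + 0.01276 + 0.00690629 + 0.00387933 = 0.0235984
So the posterior for Mode III is 0.00690629 / 0.0235984 ≈ 0.2927.

0.2927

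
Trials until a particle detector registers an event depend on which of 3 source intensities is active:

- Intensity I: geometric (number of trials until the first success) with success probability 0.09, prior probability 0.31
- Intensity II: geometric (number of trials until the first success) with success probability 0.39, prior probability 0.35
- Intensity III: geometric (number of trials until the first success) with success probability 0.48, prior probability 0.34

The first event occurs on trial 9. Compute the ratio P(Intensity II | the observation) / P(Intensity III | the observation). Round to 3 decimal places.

Since P(k|x) ∝ P(Z=k) f_k(x), the posterior odds are P(Z=i) f_i(x) / (P(Z=j) f_j(x)).
Component likelihoods at x = 9:
  p_I = 0.09·(1−0.09)^8 = 0.09·0.470253 = 0.0423227
  p_II = 0.39·(1−0.39)^8 = 0.39·0.0191707 = 0.00747659
  p_III = 0.48·(1−0.48)^8 = 0.48·0.00534597 = 0.00256607
Odds = (0.35/0.34) × (0.00747659/0.00256607) = 1.02941 × 2.91364 ≈ 2.999

2.999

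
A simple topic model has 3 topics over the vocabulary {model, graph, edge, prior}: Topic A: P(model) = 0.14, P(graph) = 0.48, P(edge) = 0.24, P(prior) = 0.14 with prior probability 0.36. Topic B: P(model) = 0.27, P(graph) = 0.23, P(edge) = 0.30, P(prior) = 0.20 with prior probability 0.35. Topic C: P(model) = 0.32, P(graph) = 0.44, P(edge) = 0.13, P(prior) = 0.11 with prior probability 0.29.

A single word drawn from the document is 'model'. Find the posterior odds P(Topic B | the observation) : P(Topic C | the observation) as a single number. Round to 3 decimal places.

1.018

Since P(k|x) ∝ π_k f_k(x), the posterior odds are π_i f_i(x) / (π_j f_j(x)).
Categorical probabilities:
  L_A = P(model | comp) = 0.14
  L_B = P(model | comp) = 0.27
  L_C = P(model | comp) = 0.32
Odds = (0.35/0.29) × (0.27/0.32) = 1.2069 × 0.84375 ≈ 1.018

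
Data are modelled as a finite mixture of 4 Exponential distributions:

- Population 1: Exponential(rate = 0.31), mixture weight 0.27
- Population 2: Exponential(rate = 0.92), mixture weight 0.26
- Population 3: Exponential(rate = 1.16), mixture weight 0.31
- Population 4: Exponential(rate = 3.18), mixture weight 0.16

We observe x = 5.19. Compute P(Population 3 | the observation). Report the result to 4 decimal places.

Posterior ∝ prior × likelihood, so P(k | x) ∝ P(Z=k) f_k(x); normalise over all components.
Exponential densities:
  f_1 = 0.31·e^(−0.31·5.19) = 0.31·e^(−1.6089) = 0.0620334
  f_2 = 0.92·e^(−0.92·5.19) = 0.92·e^(−4.7748) = 0.00776459
  f_3 = 1.16·e^(−1.16·5.19) = 1.16·e^(−6.0204) = 0.00281729
  f_4 = 3.18·e^(−3.18·5.19) = 3.18·e^(−16.5042) = 2.16144e-07
Prior × likelihood for each component:
  P(Z=1)·f_1 = 0.27 × 0.0620334 = 0.016749
  P(Z=2)·f_2 = 0.26 × 0.00776459 = 0.00201879
  P(Z=3)·f_3 = 0.31 × 0.00281729 = 0.00087336
  P(Z=4)·f_4 = 0.16 × 2.16144e-07 = 3.45831e-08
Denominator: 0.016749 + 0.00201879 + 0.00087336 + 3.45831e-08 = 0.0196412
P(Population 3 | x) ≈ 0.0445

0.0445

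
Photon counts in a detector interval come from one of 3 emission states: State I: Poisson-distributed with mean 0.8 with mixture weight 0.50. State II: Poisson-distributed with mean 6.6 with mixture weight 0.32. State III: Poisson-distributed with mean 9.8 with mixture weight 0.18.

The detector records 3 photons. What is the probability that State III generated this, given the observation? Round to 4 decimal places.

0.0376

P(component k | x) = w_k·f_k(x) / marginal(x), where marginal(x) = Σ_j w_j·f_j(x).
Component likelihoods at x = 3 photons:
  p_I = e^(−0.8)·0.8^3/3! = 0.0383427
  p_II = e^(−6.6)·6.6^3/3! = 0.0651834
  p_III = e^(−9.8)·9.8^3/3! = 0.00869843
Weight by the priors:
  w_I·p_I = 0.50 × 0.0383427 = 0.0191714
  w_II·p_II = 0.32 × 0.0651834 = 0.0208587
  w_III·p_III = 0.18 × 0.00869843 = 0.00156572
Denominator: 0.0191714 + 0.0208587 + 0.00156572 = 0.0415958
Responsibility of State III: 0.00156572 / 0.0415958 ≈ 0.0376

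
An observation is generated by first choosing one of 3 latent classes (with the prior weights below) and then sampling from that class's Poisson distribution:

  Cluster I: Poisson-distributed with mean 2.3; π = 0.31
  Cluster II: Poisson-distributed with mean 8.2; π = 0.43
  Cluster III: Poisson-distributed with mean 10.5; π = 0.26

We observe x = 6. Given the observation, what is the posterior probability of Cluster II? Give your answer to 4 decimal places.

0.7167

P(component k | x) = w_k·f_k(x) / marginal(x), where marginal(x) = Σ_j w_j·f_j(x).
Component likelihoods at x = 6:
  f_I = e^(−2.3)·2.3^6/6! = 0.0206138
  f_II = e^(−8.2)·8.2^6/6! = 0.115967
  f_III = e^(−10.5)·10.5^6/6! = 0.051252
Weight by the priors:
  w_I·f_I = 0.31 × 0.0206138 = 0.00639027
  w_II·f_II = 0.43 × 0.115967 = 0.049866
  w_III·f_III = 0.26 × 0.051252 = 0.0133255
Denominator: 0.00639027 + 0.049866 + 0.0133255 = 0.0695818
P(Cluster II | x) = 0.049866 / 0.0695818 ≈ 0.7167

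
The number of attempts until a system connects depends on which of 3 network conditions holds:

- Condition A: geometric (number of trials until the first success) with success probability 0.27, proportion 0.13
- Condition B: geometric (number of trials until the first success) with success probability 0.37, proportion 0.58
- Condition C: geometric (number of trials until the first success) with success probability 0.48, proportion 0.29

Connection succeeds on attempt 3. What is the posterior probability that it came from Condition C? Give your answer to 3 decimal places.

0.266

P(component k | x) = π_k·f_k(x) / marginal(x), where marginal(x) = Σ_j π_j·f_j(x).
Geometric probabilities:
  p_A = 0.27·(1−0.27)^2 = 0.27·0.5329 = 0.143883
  p_B = 0.37·(1−0.37)^2 = 0.37·0.3969 = 0.146853
  p_C = 0.48·(1−0.48)^2 = 0.48·0.2704 = 0.129792
Weight by the priors:
  π_A·p_A = 0.13 × 0.143883 = 0.0187048
  π_B·p_B = 0.58 × 0.146853 = 0.0851747
  π_C·p_C = 0.29 × 0.129792 = 0.0376397
Denominator: 0.0187048 + 0.0851747 + 0.0376397 = 0.141519
P(Condition C | data) = 0.0376397 / 0.141519 ≈ 0.266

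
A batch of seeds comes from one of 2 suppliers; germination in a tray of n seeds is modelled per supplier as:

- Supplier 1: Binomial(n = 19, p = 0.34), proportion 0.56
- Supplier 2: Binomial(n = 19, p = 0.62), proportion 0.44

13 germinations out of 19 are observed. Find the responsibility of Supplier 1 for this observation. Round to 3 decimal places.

0.014

P(component k | x) = π_k·f_k(x) / marginal(x), where marginal(x) = Σ_j π_j·f_j(x).
Binomial probabilities:
  L_1 = 0.00181958
  L_2 = 0.163409
Weight by the priors:
  π_1·L_1 = 0.56 × 0.00181958 = 0.00101897
  π_2·L_2 = 0.44 × 0.163409 = 0.0718999
Normaliser: 0.00101897 + 0.0718999 = 0.0729188
P(Supplier 1 | the observation) = 0.00101897 / 0.0729188 ≈ 0.014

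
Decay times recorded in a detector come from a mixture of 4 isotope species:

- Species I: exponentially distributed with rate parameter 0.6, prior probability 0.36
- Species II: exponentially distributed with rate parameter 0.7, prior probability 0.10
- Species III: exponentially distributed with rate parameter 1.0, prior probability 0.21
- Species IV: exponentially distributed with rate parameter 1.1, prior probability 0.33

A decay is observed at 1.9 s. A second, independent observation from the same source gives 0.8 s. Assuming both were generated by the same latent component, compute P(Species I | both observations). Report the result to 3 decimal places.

Posterior ∝ prior × likelihood, so P(k | x) ∝ P(Z=k) f_k(x); normalise over all components.
Since both observations come from the same component, the likelihood for component k is f_k(x₁)·f_k(x₂).
  L_I = [0.6·e^(−0.6·1.9) = 0.6·e^(−1.1400) = 0.191891] × [0.37127] = 0.0712435
  L_II = [0.7·e^(−0.7·1.9) = 0.7·e^(−1.3300) = 0.185134] × [0.399846] = 0.0740252
  L_III = [1.0·e^(−1.0·1.9) = 1.0·e^(−1.9000) = 0.149569] × [0.449329] = 0.0672055
  L_IV = [1.1·e^(−1.1·1.9) = 1.1·e^(−2.0900) = 0.136056] × [0.456261] = 0.062077
Prior × likelihood for each component:
  P(Z=I)·L_I = 0.36 × 0.0712435 = 0.0256477
  P(Z=II)·L_II = 0.10 × 0.0740252 = 0.00740252
  P(Z=III)·L_III = 0.21 × 0.0672055 = 0.0141132
  P(Z=IV)·L_IV = 0.33 × 0.062077 = 0.0204854
Sum: 0.0256477 + 0.00740252 + 0.0141132 + 0.0204854 = 0.0676488
P(Species I | data) ≈ 0.379

0.379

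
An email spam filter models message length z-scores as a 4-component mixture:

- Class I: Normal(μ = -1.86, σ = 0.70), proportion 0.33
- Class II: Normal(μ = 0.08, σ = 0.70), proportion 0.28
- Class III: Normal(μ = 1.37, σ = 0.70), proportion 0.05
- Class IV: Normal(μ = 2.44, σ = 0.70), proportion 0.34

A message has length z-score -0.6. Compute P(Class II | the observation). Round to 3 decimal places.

0.725

P(component k | x) = π_k·f_k(x) / marginal(x), where marginal(x) = Σ_j π_j·f_j(x).
Evaluate each component's likelihood at the observed value:
  f_I = 0.112786
  f_II = 0.355546
  f_III = 0.0108633
  f_IV = 4.57432e-05
Unnormalised posteriors:
  π_I·f_I = 0.33 × 0.112786 = 0.0372194
  π_II·f_II = 0.28 × 0.355546 = 0.0995529
  π_III·f_III = 0.05 × 0.0108633 = 0.000543165
  π_IV·f_IV = 0.34 × 4.57432e-05 = 1.55527e-05
Denominator: 0.0372194 + 0.0995529 + 0.000543165 + 1.55527e-05 = 0.137331
Responsibility of Class II: 0.0995529 / 0.137331 ≈ 0.725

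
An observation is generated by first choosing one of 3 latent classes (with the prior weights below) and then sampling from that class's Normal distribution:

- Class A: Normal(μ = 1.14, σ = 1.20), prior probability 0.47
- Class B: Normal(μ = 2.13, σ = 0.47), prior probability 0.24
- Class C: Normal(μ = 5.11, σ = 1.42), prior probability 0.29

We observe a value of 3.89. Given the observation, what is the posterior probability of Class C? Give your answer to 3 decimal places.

0.831

P(component k | x) = w_k·f_k(x) / marginal(x), where marginal(x) = Σ_j w_j·f_j(x).
Normal densities:
  f_A = (1/(1.20·√(2π)))·exp(−(3.89−1.14)²/(2·1.20²)) = 0.332452·exp(-2.62587) = 0.0240618
  f_B = (1/(0.47·√(2π)))·exp(−(3.89−2.13)²/(2·0.47²)) = 0.848813·exp(-7.01132) = 0.000765307
  f_C = (1/(1.42·√(2π)))·exp(−(3.89−5.11)²/(2·1.42²)) = 0.280945·exp(-0.36907) = 0.194238
Unnormalised posteriors:
  w_A·f_A = 0.47 × 0.0240618 = 0.0113091
  w_B·f_B = 0.24 × 0.000765307 = 0.000183674
  w_C·f_C = 0.29 × 0.194238 = 0.0563291
Marginal: 0.0113091 + 0.000183674 + 0.0563291 = 0.0678219
Responsibility of Class C: 0.0563291 / 0.0678219 ≈ 0.831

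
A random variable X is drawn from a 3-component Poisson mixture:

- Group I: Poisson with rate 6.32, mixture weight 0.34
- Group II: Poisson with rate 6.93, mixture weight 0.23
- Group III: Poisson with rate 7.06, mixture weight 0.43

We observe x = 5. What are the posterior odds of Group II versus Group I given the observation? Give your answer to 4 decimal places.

0.5827

Posterior odds = (π_i f_i(x)) / (π_j f_j(x)); the normalising sum cancels.
Evaluate each component's likelihood at the observed value:
  p_I = 0.151239
  p_II = 0.130264
  p_III = 0.125523
Odds = (0.23/0.34) × (0.130264/0.151239) = 0.676471 × 0.861313 ≈ 0.5827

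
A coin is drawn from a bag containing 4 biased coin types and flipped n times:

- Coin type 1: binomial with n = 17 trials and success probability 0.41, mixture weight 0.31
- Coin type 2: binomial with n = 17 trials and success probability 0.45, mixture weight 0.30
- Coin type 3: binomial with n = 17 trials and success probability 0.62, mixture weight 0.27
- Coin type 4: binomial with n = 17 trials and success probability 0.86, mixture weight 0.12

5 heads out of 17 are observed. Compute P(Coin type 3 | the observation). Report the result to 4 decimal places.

Posterior ∝ prior × likelihood, so P(k | x) ∝ P(Z=k) f_k(x); normalise over all components.
Component likelihoods at x = 5 heads out of 17:
  f_1 = 0.127554
  f_2 = 0.0874914
  f_3 = 0.00513939
  f_4 = 1.65036e-07
Unnormalised posteriors:
  P(Z=1)·f_1 = 0.31 × 0.127554 = 0.0395417
  P(Z=2)·f_2 = 0.30 × 0.0874914 = 0.0262474
  P(Z=3)·f_3 = 0.27 × 0.00513939 = 0.00138764
  P(Z=4)·f_4 = 0.12 × 1.65036e-07 = 1.98043e-08
Evidence: 0.0395417 + 0.0262474 + 0.00138764 + 1.98043e-08 = 0.0671768
Responsibility of Coin type 3: 0.00138764 / 0.0671768 ≈ 0.0207

0.0207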